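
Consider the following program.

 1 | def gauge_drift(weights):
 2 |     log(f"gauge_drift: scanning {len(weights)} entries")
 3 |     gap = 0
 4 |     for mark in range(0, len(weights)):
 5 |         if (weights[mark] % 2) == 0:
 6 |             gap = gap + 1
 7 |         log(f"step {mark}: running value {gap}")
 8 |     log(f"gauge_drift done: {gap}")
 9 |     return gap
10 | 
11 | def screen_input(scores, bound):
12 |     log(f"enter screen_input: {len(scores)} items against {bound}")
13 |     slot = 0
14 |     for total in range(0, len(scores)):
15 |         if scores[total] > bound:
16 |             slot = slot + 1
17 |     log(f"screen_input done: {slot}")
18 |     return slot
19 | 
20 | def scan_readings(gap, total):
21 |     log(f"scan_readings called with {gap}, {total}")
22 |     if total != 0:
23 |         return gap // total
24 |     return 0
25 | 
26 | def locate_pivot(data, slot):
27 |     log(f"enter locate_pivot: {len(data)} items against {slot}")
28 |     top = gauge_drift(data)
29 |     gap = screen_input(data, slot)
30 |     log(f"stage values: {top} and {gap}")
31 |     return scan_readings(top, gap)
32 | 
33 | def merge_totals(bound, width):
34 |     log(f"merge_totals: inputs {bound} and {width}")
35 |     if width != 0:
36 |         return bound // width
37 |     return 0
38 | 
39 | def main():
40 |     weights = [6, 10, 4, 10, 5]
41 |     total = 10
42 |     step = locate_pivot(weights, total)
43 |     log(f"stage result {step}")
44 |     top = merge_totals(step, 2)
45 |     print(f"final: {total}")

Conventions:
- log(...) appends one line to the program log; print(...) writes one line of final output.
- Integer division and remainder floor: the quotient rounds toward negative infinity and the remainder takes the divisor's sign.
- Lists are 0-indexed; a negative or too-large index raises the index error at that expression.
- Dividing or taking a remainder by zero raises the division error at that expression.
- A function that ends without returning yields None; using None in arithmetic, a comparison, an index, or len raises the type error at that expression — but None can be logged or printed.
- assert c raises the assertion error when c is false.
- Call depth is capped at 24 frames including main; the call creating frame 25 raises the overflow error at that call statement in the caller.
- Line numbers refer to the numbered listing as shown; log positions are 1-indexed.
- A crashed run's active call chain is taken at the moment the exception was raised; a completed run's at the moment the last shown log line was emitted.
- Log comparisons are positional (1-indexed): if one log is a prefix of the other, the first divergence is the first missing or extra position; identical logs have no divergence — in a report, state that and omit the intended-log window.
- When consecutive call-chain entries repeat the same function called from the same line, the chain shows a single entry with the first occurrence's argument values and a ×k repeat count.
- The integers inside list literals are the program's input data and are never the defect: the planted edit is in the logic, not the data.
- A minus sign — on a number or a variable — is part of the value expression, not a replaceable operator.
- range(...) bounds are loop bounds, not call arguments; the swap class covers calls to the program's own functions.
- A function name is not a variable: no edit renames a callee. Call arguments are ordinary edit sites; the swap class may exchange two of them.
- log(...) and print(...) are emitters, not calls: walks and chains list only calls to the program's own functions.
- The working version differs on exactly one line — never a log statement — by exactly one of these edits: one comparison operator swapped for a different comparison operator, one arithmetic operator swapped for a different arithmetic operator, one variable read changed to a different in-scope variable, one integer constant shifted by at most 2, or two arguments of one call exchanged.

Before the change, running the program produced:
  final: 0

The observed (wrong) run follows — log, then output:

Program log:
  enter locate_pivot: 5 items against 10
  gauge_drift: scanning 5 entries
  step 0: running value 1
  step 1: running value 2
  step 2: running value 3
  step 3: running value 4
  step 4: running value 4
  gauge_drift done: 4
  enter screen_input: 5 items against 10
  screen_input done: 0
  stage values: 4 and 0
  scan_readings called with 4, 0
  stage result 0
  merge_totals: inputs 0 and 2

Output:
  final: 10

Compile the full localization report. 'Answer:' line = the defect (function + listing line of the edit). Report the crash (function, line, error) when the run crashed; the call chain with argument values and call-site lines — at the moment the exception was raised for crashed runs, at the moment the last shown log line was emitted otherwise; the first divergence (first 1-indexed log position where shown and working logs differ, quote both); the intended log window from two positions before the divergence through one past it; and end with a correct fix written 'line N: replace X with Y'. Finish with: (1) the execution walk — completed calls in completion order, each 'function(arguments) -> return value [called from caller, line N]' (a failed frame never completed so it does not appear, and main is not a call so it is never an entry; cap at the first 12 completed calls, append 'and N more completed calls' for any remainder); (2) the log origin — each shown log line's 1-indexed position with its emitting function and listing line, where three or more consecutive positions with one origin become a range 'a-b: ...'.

Answer: the defect is in main at line 45.
Key observation: The two runs log identically and part ways only at the printed values.
Call chain: main -> merge_totals(0, 2) (called at line 44).
First divergence: there is none — every log position agrees.
Execution walk:
  gauge_drift([6, 10, 4, 10, 5]) -> 4  [called from locate_pivot, line 28]
  screen_input([6, 10, 4, 10, 5], 10) -> 0  [called from locate_pivot, line 29]
  scan_readings(4, 0) -> 0  [called from locate_pivot, line 31]
  locate_pivot([6, 10, 4, 10, 5], 10) -> 0  [called from main, line 42]
  merge_totals(0, 2) -> 0  [called from main, line 44]
Log origin:
  1: from locate_pivot, line 27
  2: from gauge_drift, line 2
  3-7: from gauge_drift, line 7
  8: from gauge_drift, line 8
  9: from screen_input, line 12
  10: from screen_input, line 17
  11: from locate_pivot, line 30
  12: from scan_readings, line 21
  13: from main, line 43
  14: from merge_totals, line 34
A correct fix: line 45: replace `total` with `top`.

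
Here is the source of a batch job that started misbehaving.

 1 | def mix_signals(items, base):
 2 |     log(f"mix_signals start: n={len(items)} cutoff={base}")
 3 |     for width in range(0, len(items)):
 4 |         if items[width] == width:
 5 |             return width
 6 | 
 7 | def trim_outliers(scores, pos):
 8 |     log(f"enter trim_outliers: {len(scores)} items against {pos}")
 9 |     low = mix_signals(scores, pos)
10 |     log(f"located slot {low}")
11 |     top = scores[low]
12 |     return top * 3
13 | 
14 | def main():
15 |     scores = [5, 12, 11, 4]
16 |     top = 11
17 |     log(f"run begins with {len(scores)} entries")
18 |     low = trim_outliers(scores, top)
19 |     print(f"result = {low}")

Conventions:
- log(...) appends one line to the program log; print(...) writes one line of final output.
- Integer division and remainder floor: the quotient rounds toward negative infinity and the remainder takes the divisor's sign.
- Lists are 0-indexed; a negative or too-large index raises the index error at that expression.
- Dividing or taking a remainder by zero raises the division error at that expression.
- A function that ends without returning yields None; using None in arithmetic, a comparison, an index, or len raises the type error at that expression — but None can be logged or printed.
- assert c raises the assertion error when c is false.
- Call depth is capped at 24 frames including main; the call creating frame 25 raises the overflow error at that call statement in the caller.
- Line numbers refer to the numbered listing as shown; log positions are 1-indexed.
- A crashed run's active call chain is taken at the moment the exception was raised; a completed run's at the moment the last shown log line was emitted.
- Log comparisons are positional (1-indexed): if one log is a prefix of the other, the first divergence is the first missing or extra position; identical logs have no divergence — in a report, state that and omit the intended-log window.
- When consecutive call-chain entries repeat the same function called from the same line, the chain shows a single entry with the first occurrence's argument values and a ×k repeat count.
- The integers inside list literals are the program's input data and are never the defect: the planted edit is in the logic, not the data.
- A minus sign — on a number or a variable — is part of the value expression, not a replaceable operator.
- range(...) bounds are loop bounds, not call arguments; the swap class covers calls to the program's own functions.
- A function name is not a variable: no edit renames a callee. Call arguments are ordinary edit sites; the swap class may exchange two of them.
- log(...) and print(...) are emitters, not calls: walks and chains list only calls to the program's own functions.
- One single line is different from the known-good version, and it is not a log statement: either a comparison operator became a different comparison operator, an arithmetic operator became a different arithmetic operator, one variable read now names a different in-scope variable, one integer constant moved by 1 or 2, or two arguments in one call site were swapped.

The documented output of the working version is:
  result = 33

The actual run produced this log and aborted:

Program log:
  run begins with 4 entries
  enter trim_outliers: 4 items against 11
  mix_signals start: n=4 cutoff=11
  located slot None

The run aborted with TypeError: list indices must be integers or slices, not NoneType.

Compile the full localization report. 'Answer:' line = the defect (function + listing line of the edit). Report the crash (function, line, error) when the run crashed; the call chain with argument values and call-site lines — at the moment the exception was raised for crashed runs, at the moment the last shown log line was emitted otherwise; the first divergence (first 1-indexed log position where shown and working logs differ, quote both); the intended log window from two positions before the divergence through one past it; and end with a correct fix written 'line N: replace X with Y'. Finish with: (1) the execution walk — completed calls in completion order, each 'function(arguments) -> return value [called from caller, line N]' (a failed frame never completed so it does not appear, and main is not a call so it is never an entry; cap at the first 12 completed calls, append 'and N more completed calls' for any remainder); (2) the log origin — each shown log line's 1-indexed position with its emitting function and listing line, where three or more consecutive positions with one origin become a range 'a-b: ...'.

Answer: the defect is in mix_signals at line 4.
Key fact: At log position 4 the runs split — shown 'located slot None', but the working version logs 'located slot 2'.
Crash: trim_outliers, line 11, TypeError.
Call chain: main -> trim_outliers([5, 12, 11, 4], 11) (called at line 18).
First divergence: position 4 — the shown line 'located slot None' should read 'located slot 2'.
Intended log window:
  2: enter trim_outliers: 4 items against 11
  3: mix_signals start: n=4 cutoff=11
  4: located slot 2
Execution walk:
  mix_signals([5, 12, 11, 4], 11) -> None  [called from trim_outliers, line 9]
Log origin:
  1: emitted by main (line 17)
  2: emitted by trim_outliers (line 8)
  3: emitted by mix_signals (line 2)
  4: emitted by trim_outliers (line 10)
A correct fix: line 4: replace `items[width] == width` with `items[width] == base`.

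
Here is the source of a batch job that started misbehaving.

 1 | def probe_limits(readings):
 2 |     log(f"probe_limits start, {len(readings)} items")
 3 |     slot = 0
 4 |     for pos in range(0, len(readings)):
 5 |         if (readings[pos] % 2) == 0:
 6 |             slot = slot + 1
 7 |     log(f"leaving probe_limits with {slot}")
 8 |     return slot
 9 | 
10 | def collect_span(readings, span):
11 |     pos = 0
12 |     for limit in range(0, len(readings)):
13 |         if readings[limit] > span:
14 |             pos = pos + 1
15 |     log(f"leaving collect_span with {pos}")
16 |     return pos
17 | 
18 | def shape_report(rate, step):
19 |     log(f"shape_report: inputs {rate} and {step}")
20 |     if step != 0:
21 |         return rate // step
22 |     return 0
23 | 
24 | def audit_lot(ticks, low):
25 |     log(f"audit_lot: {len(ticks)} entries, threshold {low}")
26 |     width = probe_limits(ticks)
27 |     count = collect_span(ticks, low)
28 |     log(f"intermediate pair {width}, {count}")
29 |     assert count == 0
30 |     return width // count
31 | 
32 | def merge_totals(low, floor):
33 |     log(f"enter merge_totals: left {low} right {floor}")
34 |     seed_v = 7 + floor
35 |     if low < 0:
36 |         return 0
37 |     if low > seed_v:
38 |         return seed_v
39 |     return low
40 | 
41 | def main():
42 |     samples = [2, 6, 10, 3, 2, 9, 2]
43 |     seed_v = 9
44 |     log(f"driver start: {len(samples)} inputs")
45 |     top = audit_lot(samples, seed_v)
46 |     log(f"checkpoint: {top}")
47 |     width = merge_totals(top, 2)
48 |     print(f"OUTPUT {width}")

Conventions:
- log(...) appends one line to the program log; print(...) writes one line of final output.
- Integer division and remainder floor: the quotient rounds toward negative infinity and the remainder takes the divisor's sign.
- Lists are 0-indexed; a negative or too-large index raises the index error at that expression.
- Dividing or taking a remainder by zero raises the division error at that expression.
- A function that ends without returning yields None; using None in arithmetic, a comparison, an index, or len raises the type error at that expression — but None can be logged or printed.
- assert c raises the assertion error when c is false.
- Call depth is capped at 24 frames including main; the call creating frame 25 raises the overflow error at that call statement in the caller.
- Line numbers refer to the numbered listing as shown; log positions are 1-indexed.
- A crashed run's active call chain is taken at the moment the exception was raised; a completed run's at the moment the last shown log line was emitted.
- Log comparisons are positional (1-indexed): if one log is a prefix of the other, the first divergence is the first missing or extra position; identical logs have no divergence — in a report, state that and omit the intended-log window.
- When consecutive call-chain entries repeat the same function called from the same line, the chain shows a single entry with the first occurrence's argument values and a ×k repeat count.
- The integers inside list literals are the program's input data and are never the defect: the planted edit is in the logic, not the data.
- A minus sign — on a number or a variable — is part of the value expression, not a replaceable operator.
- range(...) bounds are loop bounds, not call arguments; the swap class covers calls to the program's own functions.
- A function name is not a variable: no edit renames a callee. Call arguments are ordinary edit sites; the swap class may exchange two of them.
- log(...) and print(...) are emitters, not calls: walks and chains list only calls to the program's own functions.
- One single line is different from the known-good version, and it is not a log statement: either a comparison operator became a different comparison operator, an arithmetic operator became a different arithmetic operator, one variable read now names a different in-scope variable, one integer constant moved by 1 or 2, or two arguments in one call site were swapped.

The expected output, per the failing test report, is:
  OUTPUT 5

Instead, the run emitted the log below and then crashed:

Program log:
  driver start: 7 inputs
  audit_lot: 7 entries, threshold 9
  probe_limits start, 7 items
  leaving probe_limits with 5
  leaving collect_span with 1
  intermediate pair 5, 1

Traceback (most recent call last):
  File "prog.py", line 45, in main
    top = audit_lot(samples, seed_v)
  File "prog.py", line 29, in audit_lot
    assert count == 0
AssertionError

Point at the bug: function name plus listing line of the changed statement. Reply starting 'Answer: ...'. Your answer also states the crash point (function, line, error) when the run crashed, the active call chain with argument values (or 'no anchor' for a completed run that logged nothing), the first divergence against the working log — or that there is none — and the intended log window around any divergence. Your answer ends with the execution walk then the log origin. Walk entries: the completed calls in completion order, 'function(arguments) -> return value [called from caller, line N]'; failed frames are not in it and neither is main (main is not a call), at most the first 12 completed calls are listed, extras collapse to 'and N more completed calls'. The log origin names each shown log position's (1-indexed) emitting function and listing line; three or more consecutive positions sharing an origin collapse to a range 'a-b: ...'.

Answer: the defect is in audit_lot at line 29.
Core observation: Only 6 log lines were emitted before the run died; the intended continuation was 'checkpoint: 5'.
Crash: audit_lot, line 29, AssertionError.
Call chain: main -> audit_lot([2, 6, 10, 3, 2, 9, 2], 9) (called at line 45).
First divergence: position 7 — after 6 matching lines the faulty run goes silent; intended next line 'checkpoint: 5'.
Intended log window:
  5: leaving collect_span with 1
  6: intermediate pair 5, 1
  7: checkpoint: 5
  8: enter merge_totals: left 5 right 2
Execution walk:
  probe_limits([2, 6, 10, 3, 2, 9, 2]) -> 5  [called from audit_lot, line 26]
  collect_span([2, 6, 10, 3, 2, 9, 2], 9) -> 1  [called from audit_lot, line 27]
Log origins:
  1: emitted by main (line 44)
  2: emitted by audit_lot (line 25)
  3: emitted by probe_limits (line 2)
  4: emitted by probe_limits (line 7)
  5: emitted by collect_span (line 15)
  6: emitted by audit_lot (line 28)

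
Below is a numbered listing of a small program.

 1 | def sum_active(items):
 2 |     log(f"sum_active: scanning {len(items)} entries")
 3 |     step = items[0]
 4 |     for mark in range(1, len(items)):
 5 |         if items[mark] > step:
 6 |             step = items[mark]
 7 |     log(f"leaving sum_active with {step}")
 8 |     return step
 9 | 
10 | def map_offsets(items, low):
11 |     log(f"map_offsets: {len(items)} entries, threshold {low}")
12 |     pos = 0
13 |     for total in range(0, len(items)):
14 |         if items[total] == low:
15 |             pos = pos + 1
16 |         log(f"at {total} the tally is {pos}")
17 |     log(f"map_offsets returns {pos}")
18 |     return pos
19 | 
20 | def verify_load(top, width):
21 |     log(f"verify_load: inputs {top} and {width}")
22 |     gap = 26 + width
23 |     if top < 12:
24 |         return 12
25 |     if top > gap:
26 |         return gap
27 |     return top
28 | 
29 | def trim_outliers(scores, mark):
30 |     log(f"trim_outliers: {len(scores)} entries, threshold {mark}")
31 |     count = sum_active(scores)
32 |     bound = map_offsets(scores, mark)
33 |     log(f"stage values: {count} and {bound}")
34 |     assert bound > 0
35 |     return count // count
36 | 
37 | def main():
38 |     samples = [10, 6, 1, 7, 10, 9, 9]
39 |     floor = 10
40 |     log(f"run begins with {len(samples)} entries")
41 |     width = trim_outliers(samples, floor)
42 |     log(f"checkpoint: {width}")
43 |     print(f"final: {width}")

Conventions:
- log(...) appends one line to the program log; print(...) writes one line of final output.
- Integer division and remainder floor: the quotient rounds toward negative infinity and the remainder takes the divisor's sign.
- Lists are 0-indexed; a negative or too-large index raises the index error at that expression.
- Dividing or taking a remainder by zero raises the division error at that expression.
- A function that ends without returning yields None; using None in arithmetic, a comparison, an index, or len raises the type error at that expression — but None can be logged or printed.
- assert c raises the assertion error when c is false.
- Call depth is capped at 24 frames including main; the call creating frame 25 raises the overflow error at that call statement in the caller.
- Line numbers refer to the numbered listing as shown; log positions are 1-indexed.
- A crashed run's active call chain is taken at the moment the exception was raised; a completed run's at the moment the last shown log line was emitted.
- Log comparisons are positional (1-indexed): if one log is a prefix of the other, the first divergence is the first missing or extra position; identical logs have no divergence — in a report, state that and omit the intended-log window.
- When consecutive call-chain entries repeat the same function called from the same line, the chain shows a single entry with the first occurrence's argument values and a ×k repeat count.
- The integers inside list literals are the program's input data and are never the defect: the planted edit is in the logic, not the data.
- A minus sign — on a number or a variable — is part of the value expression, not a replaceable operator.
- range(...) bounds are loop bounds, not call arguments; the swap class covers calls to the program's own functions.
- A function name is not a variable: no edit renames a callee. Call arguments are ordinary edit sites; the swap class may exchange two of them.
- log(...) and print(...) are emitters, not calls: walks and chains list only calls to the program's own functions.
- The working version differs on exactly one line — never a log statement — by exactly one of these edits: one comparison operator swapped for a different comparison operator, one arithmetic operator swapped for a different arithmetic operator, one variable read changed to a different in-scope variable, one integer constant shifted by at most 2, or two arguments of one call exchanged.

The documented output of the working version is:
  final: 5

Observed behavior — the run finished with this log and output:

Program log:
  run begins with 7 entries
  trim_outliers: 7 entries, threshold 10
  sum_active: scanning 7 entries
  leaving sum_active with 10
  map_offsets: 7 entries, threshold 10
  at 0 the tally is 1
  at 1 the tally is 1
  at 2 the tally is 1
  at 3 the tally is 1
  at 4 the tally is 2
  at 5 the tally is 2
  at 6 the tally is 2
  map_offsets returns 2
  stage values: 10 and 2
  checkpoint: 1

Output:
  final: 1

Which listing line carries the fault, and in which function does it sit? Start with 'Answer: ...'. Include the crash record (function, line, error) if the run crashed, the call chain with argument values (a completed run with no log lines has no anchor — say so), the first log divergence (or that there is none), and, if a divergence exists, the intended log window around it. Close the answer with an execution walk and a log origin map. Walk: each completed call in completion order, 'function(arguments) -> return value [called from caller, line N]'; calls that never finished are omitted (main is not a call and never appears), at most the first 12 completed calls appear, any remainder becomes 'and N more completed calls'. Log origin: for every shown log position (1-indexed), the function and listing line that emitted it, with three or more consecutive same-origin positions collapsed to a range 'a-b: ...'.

Answer: the defect is in trim_outliers at line 35.
Key observation: Log line 15 is where behavior first shows: 'checkpoint: 1' appears instead of 'checkpoint: 5'.
Call chain: main.
First divergence: position 15; shown 'checkpoint: 1' vs intended 'checkpoint: 5'.
Intended log window:
  13: map_offsets returns 2
  14: stage values: 10 and 2
  15: checkpoint: 5
Execution walk:
  sum_active([10, 6, 1, 7, 10, 9, 9]) -> 10  [called from trim_outliers, line 31]
  map_offsets([10, 6, 1, 7, 10, 9, 9], 10) -> 2  [called from trim_outliers, line 32]
  trim_outliers([10, 6, 1, 7, 10, 9, 9], 10) -> 1  [called from main, line 41]
Log origins:
  1: from main, line 40
  2: from trim_outliers, line 30
  3: from sum_active, line 2
  4: from sum_active, line 7
  5: from map_offsets, line 11
  6-12: from map_offsets, line 16
  13: from map_offsets, line 17
  14: from trim_outliers, line 33
  15: from main, line 42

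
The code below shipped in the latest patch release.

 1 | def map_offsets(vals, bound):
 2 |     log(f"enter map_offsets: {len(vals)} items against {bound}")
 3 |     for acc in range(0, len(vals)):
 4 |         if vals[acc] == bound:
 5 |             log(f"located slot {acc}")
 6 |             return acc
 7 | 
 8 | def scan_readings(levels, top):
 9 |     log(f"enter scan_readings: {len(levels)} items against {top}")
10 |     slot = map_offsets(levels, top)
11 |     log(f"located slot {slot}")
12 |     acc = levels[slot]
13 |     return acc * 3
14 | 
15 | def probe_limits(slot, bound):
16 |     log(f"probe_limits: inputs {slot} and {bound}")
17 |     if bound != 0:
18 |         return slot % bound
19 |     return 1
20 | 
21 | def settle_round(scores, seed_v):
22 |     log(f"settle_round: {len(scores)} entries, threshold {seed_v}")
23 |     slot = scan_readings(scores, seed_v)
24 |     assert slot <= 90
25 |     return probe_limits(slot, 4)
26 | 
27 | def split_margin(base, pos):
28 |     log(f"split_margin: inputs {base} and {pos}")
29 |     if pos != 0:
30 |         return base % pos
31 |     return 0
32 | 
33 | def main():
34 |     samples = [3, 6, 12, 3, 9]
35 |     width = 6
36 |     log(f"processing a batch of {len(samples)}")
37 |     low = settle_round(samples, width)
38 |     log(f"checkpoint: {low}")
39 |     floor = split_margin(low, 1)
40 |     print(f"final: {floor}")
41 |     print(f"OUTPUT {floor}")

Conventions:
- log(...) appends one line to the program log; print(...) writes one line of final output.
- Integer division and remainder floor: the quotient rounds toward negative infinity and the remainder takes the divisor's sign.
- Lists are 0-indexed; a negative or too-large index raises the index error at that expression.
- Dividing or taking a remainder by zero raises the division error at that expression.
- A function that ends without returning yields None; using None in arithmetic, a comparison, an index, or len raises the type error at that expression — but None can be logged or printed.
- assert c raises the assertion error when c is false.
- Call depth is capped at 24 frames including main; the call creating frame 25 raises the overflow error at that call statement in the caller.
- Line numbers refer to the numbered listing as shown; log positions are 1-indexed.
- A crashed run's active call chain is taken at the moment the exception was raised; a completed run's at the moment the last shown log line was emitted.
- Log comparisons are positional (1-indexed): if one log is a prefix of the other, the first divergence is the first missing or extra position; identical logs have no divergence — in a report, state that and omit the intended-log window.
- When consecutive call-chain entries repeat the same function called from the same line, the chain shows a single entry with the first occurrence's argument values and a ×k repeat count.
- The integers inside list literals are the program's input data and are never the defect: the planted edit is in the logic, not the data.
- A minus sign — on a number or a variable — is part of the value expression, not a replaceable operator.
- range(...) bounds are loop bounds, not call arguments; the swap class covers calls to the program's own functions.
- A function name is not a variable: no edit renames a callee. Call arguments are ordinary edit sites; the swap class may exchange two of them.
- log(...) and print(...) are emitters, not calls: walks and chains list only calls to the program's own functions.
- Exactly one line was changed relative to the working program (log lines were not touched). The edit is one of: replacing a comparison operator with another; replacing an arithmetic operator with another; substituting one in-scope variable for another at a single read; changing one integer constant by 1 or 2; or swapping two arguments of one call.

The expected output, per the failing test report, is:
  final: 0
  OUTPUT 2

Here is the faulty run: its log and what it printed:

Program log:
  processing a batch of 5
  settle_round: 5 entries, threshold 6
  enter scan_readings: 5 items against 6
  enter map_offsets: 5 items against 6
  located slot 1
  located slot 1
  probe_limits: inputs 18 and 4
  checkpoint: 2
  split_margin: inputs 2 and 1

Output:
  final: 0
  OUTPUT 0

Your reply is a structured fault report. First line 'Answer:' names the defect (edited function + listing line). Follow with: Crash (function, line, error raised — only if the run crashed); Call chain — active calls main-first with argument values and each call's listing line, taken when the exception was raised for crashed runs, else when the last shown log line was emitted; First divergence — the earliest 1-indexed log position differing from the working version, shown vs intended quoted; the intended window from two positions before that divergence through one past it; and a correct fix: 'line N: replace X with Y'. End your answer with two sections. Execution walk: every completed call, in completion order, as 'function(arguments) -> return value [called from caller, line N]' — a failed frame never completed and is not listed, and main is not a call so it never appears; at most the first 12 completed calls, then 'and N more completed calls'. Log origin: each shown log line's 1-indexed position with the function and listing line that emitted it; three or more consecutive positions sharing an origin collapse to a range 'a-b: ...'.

Answer: the defect is in main at line 41.
The tell: No log line changed; the fault shows up purely in the output.
Call chain: main -> split_margin(2, 1) (called at line 39).
First divergence: none (the log streams are identical).
Execution walk:
  map_offsets([3, 6, 12, 3, 9], 6) -> 1  [called from scan_readings, line 10]
  scan_readings([3, 6, 12, 3, 9], 6) -> 18  [called from settle_round, line 23]
  probe_limits(18, 4) -> 2  [called from settle_round, line 25]
  settle_round([3, 6, 12, 3, 9], 6) -> 2  [called from main, line 37]
  split_margin(2, 1) -> 0  [called from main, line 39]
Log origins:
  1: from main, line 36
  2: from settle_round, line 22
  3: from scan_readings, line 9
  4: from map_offsets, line 2
  5: from map_offsets, line 5
  6: from scan_readings, line 11
  7: from probe_limits, line 16
  8: from main, line 38
  9: from split_margin, line 28
A correct fix: line 41: replace `floor` with `low`.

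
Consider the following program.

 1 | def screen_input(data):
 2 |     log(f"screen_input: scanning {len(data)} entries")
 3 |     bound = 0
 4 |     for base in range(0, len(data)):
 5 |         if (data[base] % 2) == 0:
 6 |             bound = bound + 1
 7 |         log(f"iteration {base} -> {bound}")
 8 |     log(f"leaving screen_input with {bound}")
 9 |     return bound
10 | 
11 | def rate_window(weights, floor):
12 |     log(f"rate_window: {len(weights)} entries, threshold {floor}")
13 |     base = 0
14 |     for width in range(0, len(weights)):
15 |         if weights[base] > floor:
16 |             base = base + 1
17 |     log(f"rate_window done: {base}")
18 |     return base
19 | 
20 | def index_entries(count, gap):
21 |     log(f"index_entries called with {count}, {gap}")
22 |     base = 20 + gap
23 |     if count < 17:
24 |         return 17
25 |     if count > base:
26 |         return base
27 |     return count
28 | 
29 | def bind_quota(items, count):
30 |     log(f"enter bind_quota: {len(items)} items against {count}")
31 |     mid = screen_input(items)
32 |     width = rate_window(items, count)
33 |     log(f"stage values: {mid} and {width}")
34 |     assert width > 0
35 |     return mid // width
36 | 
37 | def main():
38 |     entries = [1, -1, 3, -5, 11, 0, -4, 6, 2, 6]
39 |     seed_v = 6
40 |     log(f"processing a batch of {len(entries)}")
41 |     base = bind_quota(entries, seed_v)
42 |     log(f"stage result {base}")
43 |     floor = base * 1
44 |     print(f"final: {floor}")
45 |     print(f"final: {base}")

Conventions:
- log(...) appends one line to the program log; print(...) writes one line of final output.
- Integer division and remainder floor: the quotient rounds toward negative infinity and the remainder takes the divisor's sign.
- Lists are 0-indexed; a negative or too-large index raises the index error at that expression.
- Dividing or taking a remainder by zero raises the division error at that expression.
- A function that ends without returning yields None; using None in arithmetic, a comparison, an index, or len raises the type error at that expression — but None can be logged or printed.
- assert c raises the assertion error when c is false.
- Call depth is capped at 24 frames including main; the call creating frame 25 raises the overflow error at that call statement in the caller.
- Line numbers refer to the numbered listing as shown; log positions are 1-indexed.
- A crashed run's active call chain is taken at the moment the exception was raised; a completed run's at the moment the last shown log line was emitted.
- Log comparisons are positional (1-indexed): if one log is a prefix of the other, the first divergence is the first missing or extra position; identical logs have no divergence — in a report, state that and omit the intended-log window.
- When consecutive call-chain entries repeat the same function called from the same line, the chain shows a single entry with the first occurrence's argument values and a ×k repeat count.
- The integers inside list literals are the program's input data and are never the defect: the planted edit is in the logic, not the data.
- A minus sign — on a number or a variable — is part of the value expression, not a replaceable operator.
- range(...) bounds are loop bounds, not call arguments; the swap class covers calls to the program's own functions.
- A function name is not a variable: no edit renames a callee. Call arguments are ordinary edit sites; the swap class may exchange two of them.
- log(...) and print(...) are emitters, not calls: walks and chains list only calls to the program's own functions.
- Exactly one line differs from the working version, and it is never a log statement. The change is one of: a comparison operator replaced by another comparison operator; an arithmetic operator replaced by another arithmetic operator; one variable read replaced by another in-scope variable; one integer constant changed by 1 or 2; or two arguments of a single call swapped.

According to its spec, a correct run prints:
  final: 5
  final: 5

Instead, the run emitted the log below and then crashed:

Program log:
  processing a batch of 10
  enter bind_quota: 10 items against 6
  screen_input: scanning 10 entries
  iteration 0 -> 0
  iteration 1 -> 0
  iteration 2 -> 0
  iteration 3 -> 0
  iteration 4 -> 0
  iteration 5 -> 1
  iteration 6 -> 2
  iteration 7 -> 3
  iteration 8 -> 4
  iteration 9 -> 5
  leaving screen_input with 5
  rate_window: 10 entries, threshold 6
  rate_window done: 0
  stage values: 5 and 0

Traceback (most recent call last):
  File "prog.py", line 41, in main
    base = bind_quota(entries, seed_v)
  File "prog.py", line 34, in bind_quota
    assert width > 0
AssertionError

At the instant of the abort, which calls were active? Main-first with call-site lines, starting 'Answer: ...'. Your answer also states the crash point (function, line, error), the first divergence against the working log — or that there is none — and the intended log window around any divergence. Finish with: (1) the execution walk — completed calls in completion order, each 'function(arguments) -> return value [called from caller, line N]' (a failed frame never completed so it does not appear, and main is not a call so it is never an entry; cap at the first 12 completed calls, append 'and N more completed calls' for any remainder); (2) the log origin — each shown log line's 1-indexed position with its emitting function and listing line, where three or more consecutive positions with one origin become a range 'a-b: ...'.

Answer: main -> bind_quota (called at line 41).
Key fact: Position 16 is the first bad log line: 'rate_window done: 0' should read 'rate_window done: 1'.
Crash: bind_quota, line 34, AssertionError.
First divergence: at position 16 the run shows 'rate_window done: 0' where the working version logs 'rate_window done: 1'.
Intended log window:
  14: leaving screen_input with 5
  15: rate_window: 10 entries, threshold 6
  16: rate_window done: 1
  17: stage values: 5 and 1
Execution walk:
  screen_input([1, -1, 3, -5, 11, 0, -4, 6, 2, 6]) -> 5  [called from bind_quota, line 31]
  rate_window([1, -1, 3, -5, 11, 0, -4, 6, 2, 6], 6) -> 0  [called from bind_quota, line 32]
Log line origins:
  1: from main, line 40
  2: from bind_quota, line 30
  3: from screen_input, line 2
  4-13: from screen_input, line 7
  14: from screen_input, line 8
  15: from rate_window, line 12
  16: from rate_window, line 17
  17: from bind_quota, line 33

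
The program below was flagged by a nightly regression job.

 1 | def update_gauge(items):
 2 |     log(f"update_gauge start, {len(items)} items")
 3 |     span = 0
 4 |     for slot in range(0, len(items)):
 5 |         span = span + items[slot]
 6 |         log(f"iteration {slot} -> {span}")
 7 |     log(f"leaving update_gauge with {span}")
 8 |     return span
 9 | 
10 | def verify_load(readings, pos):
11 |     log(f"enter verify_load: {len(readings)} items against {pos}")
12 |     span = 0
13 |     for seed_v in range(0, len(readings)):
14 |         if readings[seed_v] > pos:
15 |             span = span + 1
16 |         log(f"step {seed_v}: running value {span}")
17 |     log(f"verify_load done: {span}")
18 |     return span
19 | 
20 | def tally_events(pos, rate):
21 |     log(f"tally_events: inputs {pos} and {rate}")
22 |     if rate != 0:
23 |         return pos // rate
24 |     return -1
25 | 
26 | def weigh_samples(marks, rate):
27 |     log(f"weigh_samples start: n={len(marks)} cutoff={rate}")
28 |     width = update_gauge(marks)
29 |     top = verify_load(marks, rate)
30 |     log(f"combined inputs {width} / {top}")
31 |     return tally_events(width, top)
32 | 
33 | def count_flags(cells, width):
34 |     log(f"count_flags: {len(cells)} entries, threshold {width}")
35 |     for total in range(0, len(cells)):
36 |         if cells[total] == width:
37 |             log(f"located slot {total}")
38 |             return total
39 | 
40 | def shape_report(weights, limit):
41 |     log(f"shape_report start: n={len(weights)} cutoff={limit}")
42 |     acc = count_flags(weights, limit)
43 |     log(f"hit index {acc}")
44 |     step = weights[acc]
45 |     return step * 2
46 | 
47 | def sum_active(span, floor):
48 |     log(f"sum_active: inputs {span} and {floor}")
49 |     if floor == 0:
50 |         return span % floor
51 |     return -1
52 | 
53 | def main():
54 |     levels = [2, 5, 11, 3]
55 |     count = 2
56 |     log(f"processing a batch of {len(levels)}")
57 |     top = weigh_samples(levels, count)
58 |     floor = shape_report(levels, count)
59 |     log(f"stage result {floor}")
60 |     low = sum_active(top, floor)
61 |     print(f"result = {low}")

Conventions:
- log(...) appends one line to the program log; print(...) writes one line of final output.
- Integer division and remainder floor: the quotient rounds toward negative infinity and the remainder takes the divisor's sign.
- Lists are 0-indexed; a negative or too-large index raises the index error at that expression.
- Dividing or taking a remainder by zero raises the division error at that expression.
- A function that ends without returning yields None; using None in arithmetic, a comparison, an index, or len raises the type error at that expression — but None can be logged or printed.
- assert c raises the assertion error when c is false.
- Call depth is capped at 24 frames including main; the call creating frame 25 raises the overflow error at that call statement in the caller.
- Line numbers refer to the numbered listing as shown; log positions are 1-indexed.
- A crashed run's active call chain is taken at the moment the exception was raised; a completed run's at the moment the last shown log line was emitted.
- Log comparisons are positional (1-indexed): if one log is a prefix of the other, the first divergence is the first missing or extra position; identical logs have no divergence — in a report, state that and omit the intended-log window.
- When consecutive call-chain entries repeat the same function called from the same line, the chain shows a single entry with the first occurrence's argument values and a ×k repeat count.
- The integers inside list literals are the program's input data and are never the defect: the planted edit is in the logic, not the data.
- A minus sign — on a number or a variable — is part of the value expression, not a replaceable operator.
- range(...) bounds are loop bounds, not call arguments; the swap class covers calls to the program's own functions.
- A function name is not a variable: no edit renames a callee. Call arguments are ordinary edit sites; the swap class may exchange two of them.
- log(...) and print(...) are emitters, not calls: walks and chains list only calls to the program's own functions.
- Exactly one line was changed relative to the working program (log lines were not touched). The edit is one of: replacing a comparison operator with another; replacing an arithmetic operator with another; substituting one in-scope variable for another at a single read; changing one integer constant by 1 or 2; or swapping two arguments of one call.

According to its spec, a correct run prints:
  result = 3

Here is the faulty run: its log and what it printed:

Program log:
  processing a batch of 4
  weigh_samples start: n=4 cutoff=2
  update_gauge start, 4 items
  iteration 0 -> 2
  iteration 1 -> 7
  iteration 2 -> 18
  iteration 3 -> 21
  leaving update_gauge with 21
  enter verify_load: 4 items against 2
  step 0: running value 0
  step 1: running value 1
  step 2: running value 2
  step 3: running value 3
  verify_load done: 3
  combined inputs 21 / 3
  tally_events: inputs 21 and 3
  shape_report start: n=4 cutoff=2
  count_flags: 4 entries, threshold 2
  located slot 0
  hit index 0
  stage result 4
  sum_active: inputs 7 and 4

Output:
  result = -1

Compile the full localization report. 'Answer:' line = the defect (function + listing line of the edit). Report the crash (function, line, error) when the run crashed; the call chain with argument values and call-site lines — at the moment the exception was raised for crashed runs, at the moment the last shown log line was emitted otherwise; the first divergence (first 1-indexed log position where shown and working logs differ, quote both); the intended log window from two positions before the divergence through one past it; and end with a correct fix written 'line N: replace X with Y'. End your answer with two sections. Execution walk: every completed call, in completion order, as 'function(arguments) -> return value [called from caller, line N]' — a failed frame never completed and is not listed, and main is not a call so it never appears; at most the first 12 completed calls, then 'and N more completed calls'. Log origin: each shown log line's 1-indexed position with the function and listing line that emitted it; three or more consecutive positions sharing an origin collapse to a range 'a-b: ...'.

Answer: the defect is in sum_active at line 49.
Key observation: The two runs log identically and part ways only at the printed values.
Call chain: main -> sum_active(7, 4) (called at line 60).
First divergence: none (the log streams are identical).
Execution walk:
  update_gauge([2, 5, 11, 3]) -> 21  [called from weigh_samples, line 28]
  verify_load([2, 5, 11, 3], 2) -> 3  [called from weigh_samples, line 29]
  tally_events(21, 3) -> 7  [called from weigh_samples, line 31]
  weigh_samples([2, 5, 11, 3], 2) -> 7  [called from main, line 57]
  count_flags([2, 5, 11, 3], 2) -> 0  [called from shape_report, line 42]
  shape_report([2, 5, 11, 3], 2) -> 4  [called from main, line 58]
  sum_active(7, 4) -> -1  [called from main, line 60]
Log origins:
  1: logged in main at line 56
  2: logged in weigh_samples at line 27
  3: logged in update_gauge at line 2
  4-7: logged in update_gauge at line 6
  8: logged in update_gauge at line 7
  9: logged in verify_load at line 11
  10-13: logged in verify_load at line 16
  14: logged in verify_load at line 17
  15: logged in weigh_samples at line 30
  16: logged in tally_events at line 21
  17: logged in shape_report at line 41
  18: logged in count_flags at line 34
  19: logged in count_flags at line 37
  20: logged in shape_report at line 43
  21: logged in main at line 59
  22: logged in sum_active at line 48
A correct fix: line 49: replace `==` with `!=`.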